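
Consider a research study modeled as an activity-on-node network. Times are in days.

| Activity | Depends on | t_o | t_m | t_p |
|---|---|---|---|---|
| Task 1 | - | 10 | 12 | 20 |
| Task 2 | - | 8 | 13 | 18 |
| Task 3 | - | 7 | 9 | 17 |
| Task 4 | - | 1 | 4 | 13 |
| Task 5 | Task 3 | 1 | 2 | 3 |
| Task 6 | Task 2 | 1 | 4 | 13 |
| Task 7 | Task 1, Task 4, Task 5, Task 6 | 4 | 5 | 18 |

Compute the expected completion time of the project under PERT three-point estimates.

25 days

te_Task 1 = (10 + 4·12 + 20)/6 = 78/6 = 13
te_Task 2 = (8 + 4·13 + 18)/6 = 78/6 = 13
te_Task 3 = (7 + 4·9 + 17)/6 = 60/6 = 10
te_Task 4 = (1 + 4·4 + 13)/6 = 30/6 = 5
te_Task 5 = (1 + 4·2 + 3)/6 = 12/6 = 2
te_Task 6 = (1 + 4·4 + 13)/6 = 30/6 = 5
te_Task 7 = (4 + 4·5 + 18)/6 = 42/6 = 7

Forward pass:
ES_Task 1 = 0; EF_Task 1 = 13
ES_Task 2 = 0; EF_Task 2 = 13
ES_Task 3 = 0; EF_Task 3 = 10
ES_Task 4 = 0; EF_Task 4 = 5
ES_Task 5 = 10; EF_Task 5 = 10+2 = 12
ES_Task 6 = 13; EF_Task 6 = 13+5 = 18
ES_Task 7 = max(EF_Task 1=13, EF_Task 4=5, EF_Task 5=12, EF_Task 6=18) = 18; EF_Task 7 = 18+7 = 25
Expected project duration μ = 25 days. Critical path: Task 2 → Task 6 → Task 7.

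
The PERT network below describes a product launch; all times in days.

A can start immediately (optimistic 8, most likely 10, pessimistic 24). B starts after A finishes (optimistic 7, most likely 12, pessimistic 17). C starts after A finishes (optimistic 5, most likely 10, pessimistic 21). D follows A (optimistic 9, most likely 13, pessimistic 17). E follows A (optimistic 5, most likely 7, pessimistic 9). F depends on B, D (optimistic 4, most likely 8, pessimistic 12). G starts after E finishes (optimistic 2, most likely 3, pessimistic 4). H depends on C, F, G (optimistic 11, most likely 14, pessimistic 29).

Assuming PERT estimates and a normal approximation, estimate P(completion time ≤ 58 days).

0.979

te_A = (8 + 4·10 + 24)/6 = 72/6 = 12; σ²_A = ((24−8)/6)² = 7.111
te_B = (7 + 4·12 + 17)/6 = 72/6 = 12; σ²_B = ((17−7)/6)² = 2.778
te_C = (5 + 4·10 + 21)/6 = 66/6 = 11; σ²_C = ((21−5)/6)² = 7.111
te_D = (9 + 4·13 + 17)/6 = 78/6 = 13; σ²_D = ((17−9)/6)² = 1.778
te_E = (5 + 4·7 + 9)/6 = 42/6 = 7; σ²_E = ((9−5)/6)² = 0.444
te_F = (4 + 4·8 + 12)/6 = 48/6 = 8; σ²_F = ((12−4)/6)² = 1.778
te_G = (2 + 4·3 + 4)/6 = 18/6 = 3; σ²_G = ((4−2)/6)² = 0.111
te_H = (11 + 4·14 + 29)/6 = 96/6 = 16; σ²_H = ((29−11)/6)² = 9.000

Forward pass:
ES_A = 0; EF_A = 12
ES_B = 12; EF_B = 12+12 = 24
ES_C = 12; EF_C = 12+11 = 23
ES_D = 12; EF_D = 12+13 = 25
ES_E = 12; EF_E = 12+7 = 19
ES_F = max(EF_B=24, EF_D=25) = 25; EF_F = 25+8 = 33
ES_G = 19; EF_G = 19+3 = 22
ES_H = max(EF_C=23, EF_F=33, EF_G=22) = 33; EF_H = 33+16 = 49
Expected project duration μ = 49 days. Critical path: A → D → F → H.

Variance along critical path = 7.111 + 1.778 + 1.778 + 9.000 = 19.667; σ = √19.667 = 4.435 days.
Z = (58 − 49) / 4.435 = 2.029
P(T ≤ 58) = Φ(2.029) ≈ 0.979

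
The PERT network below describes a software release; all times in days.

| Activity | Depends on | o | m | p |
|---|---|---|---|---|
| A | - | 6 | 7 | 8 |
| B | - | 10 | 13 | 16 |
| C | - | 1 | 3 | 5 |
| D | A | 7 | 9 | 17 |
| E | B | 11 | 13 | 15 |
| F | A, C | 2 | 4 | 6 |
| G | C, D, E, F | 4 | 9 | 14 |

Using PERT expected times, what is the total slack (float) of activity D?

9 days

te_A = (6 + 4·7 + 8)/6 = 42/6 = 7
te_B = (10 + 4·13 + 16)/6 = 78/6 = 13
te_C = (1 + 4·3 + 5)/6 = 18/6 = 3
te_D = (7 + 4·9 + 17)/6 = 60/6 = 10
te_E = (11 + 4·13 + 15)/6 = 78/6 = 13
te_F = (2 + 4·4 + 6)/6 = 24/6 = 4
te_G = (4 + 4·9 + 14)/6 = 54/6 = 9

Forward pass:
ES_A = 0; EF_A = 7
ES_B = 0; EF_B = 13
ES_C = 0; EF_C = 3
ES_D = 7; EF_D = 7+10 = 17
ES_E = 13; EF_E = 13+13 = 26
ES_F = max(EF_A=7, EF_C=3) = 7; EF_F = 7+4 = 11
ES_G = max(EF_C=3, EF_D=17, EF_E=26, EF_F=11) = 26; EF_G = 26+9 = 35
Expected project duration μ = 35 days. Critical path: B → E → G.

Backward pass:
LF_G = 35; LS_G = 35−9 = 26
LF_F = LS_G = 26; LS_F = 26−4 = 22
LF_E = LS_G = 26; LS_E = 26−13 = 13
LF_D = LS_G = 26; LS_D = 26−10 = 16
LF_C = min(LS_F=22, LS_G=26) = 22; LS_C = 22−3 = 19
LF_B = LS_E = 13; LS_B = 13−13 = 0
LF_A = min(LS_D=16, LS_F=22) = 16; LS_A = 16−7 = 9
Slack_D = LS_D − ES_D = 16 − 7 = 9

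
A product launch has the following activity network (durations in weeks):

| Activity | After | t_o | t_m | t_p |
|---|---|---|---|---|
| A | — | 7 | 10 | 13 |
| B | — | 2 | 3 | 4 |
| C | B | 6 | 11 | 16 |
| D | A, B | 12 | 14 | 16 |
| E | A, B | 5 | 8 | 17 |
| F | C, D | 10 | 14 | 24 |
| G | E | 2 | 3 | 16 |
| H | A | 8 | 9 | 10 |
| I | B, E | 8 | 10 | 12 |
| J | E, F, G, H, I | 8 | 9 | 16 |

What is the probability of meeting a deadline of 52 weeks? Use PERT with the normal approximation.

0.846

te_A = (7 + 4·10 + 13)/6 = 60/6 = 10; σ²_A = ((13−7)/6)² = 1.000
te_B = (2 + 4·3 + 4)/6 = 18/6 = 3; σ²_B = ((4−2)/6)² = 0.111
te_C = (6 + 4·11 + 16)/6 = 66/6 = 11; σ²_C = ((16−6)/6)² = 2.778
te_D = (12 + 4·14 + 16)/6 = 84/6 = 14; σ²_D = ((16−12)/6)² = 0.444
te_E = (5 + 4·8 + 17)/6 = 54/6 = 9; σ²_E = ((17−5)/6)² = 4.000
te_F = (10 + 4·14 + 24)/6 = 90/6 = 15; σ²_F = ((24−10)/6)² = 5.444
te_G = (2 + 4·3 + 16)/6 = 30/6 = 5; σ²_G = ((16−2)/6)² = 5.444
te_H = (8 + 4·9 + 10)/6 = 54/6 = 9; σ²_H = ((10−8)/6)² = 0.111
te_I = (8 + 4·10 + 12)/6 = 60/6 = 10; σ²_I = ((12−8)/6)² = 0.444
te_J = (8 + 4·9 + 16)/6 = 60/6 = 10; σ²_J = ((16−8)/6)² = 1.778

Forward pass:
ES_A = 0; EF_A = 10
ES_B = 0; EF_B = 3
ES_C = 3; EF_C = 3+11 = 14
ES_D = max(EF_A=10, EF_B=3) = 10; EF_D = 10+14 = 24
ES_E = max(EF_A=10, EF_B=3) = 10; EF_E = 10+9 = 19
ES_F = max(EF_C=14, EF_D=24) = 24; EF_F = 24+15 = 39
ES_G = 19; EF_G = 19+5 = 24
ES_H = 10; EF_H = 10+9 = 19
ES_I = max(EF_B=3, EF_E=19) = 19; EF_I = 19+10 = 29
ES_J = max(EF_E=19, EF_F=39, EF_G=24, EF_H=19, EF_I=29) = 39; EF_J = 39+10 = 49
Expected project duration μ = 49 weeks. Critical path: A → D → F → J.

Variance along critical path = 1.000 + 0.444 + 5.444 + 1.778 = 8.667; σ = √8.667 = 2.944 weeks.
Z = (52 − 49) / 2.944 = 1.019
P(T ≤ 52) = Φ(1.019) ≈ 0.846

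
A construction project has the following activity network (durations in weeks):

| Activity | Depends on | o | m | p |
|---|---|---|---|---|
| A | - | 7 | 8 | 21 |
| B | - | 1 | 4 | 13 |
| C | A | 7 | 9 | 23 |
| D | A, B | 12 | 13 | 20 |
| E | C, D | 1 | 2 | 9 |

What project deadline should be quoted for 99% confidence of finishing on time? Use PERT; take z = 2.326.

te_A = (7 + 4·8 + 21)/6 = 60/6 = 10; σ²_A = ((21−7)/6)² = 5.444
te_B = (1 + 4·4 + 13)/6 = 30/6 = 5; σ²_B = ((13−1)/6)² = 4.000
te_C = (7 + 4·9 + 23)/6 = 66/6 = 11; σ²_C = ((23−7)/6)² = 7.111
te_D = (12 + 4·13 + 20)/6 = 84/6 = 14; σ²_D = ((20−12)/6)² = 1.778
te_E = (1 + 4·2 + 9)/6 = 18/6 = 3; σ²_E = ((9−1)/6)² = 1.778

Forward pass:
ES_A = 0; EF_A = 10
ES_B = 0; EF_B = 5
ES_C = 10; EF_C = 10+11 = 21
ES_D = max(EF_A=10, EF_B=5) = 10; EF_D = 10+14 = 24
ES_E = max(EF_C=21, EF_D=24) = 24; EF_E = 24+3 = 27
Expected project duration μ = 27 weeks. Critical path: A → D → E.

Variance along critical path = 5.444 + 1.778 + 1.778 = 9.000; σ = 3.000 weeks.
D = μ + z·σ = 27 + 2.326·3.000 = 34.0 weeks

34.0 weeks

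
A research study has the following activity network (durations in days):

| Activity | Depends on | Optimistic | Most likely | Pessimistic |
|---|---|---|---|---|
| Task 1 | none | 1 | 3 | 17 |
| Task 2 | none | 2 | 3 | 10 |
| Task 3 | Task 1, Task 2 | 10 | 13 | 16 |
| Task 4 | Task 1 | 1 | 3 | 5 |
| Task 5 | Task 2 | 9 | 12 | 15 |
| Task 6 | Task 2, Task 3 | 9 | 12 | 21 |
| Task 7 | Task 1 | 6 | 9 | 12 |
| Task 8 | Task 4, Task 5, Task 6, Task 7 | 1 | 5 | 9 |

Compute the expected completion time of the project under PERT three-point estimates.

36 days

te_Task 1 = (1 + 4·3 + 17)/6 = 30/6 = 5
te_Task 2 = (2 + 4·3 + 10)/6 = 24/6 = 4
te_Task 3 = (10 + 4·13 + 16)/6 = 78/6 = 13
te_Task 4 = (1 + 4·3 + 5)/6 = 18/6 = 3
te_Task 5 = (9 + 4·12 + 15)/6 = 72/6 = 12
te_Task 6 = (9 + 4·12 + 21)/6 = 78/6 = 13
te_Task 7 = (6 + 4·9 + 12)/6 = 54/6 = 9
te_Task 8 = (1 + 4·5 + 9)/6 = 30/6 = 5

Forward pass:
ES_Task 1 = 0; EF_Task 1 = 5
ES_Task 2 = 0; EF_Task 2 = 4
ES_Task 3 = max(EF_Task 1=5, EF_Task 2=4) = 5; EF_Task 3 = 5+13 = 18
ES_Task 4 = 5; EF_Task 4 = 5+3 = 8
ES_Task 5 = 4; EF_Task 5 = 4+12 = 16
ES_Task 6 = max(EF_Task 2=4, EF_Task 3=18) = 18; EF_Task 6 = 18+13 = 31
ES_Task 7 = 5; EF_Task 7 = 5+9 = 14
ES_Task 8 = max(EF_Task 4=8, EF_Task 5=16, EF_Task 6=31, EF_Task 7=14) = 31; EF_Task 8 = 31+5 = 36
Expected project duration μ = 36 days. Critical path: Task 1 → Task 3 → Task 6 → Task 8.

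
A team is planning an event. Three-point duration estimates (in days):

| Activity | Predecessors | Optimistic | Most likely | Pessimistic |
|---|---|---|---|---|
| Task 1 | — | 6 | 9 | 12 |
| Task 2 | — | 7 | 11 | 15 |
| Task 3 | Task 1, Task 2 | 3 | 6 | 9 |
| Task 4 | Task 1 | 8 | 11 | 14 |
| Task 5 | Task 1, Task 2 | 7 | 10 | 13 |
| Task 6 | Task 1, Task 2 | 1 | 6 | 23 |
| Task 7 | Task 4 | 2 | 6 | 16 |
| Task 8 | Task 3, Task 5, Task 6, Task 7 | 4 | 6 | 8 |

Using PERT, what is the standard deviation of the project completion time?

2.81 days

te_Task 1 = (6 + 4·9 + 12)/6 = 54/6 = 9; σ²_Task 1 = ((12−6)/6)² = 1.000
te_Task 2 = (7 + 4·11 + 15)/6 = 66/6 = 11; σ²_Task 2 = ((15−7)/6)² = 1.778
te_Task 3 = (3 + 4·6 + 9)/6 = 36/6 = 6; σ²_Task 3 = ((9−3)/6)² = 1.000
te_Task 4 = (8 + 4·11 + 14)/6 = 66/6 = 11; σ²_Task 4 = ((14−8)/6)² = 1.000
te_Task 5 = (7 + 4·10 + 13)/6 = 60/6 = 10; σ²_Task 5 = ((13−7)/6)² = 1.000
te_Task 6 = (1 + 4·6 + 23)/6 = 48/6 = 8; σ²_Task 6 = ((23−1)/6)² = 13.444
te_Task 7 = (2 + 4·6 + 16)/6 = 42/6 = 7; σ²_Task 7 = ((16−2)/6)² = 5.444
te_Task 8 = (4 + 4·6 + 8)/6 = 36/6 = 6; σ²_Task 8 = ((8−4)/6)² = 0.444

Forward pass:
ES_Task 1 = 0; EF_Task 1 = 9
ES_Task 2 = 0; EF_Task 2 = 11
ES_Task 3 = max(EF_Task 1=9, EF_Task 2=11) = 11; EF_Task 3 = 11+6 = 17
ES_Task 4 = 9; EF_Task 4 = 9+11 = 20
ES_Task 5 = max(EF_Task 1=9, EF_Task 2=11) = 11; EF_Task 5 = 11+10 = 21
ES_Task 6 = max(EF_Task 1=9, EF_Task 2=11) = 11; EF_Task 6 = 11+8 = 19
ES_Task 7 = 20; EF_Task 7 = 20+7 = 27
ES_Task 8 = max(EF_Task 3=17, EF_Task 5=21, EF_Task 6=19, EF_Task 7=27) = 27; EF_Task 8 = 27+6 = 33
Expected project duration μ = 33 days. Critical path: Task 1 → Task 4 → Task 7 → Task 8.

Variance along critical path = 1.000 + 1.000 + 5.444 + 0.444 = 7.889
σ = √7.889 = 2.809 days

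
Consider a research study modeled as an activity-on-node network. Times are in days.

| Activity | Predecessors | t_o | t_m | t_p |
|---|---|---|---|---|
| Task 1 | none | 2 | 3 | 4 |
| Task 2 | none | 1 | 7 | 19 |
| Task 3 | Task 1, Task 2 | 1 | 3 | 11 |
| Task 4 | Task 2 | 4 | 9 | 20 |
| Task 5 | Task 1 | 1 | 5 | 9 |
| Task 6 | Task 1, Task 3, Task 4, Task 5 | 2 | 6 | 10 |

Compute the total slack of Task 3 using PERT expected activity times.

6 days

te_Task 1 = (2 + 4·3 + 4)/6 = 18/6 = 3
te_Task 2 = (1 + 4·7 + 19)/6 = 48/6 = 8
te_Task 3 = (1 + 4·3 + 11)/6 = 24/6 = 4
te_Task 4 = (4 + 4·9 + 20)/6 = 60/6 = 10
te_Task 5 = (1 + 4·5 + 9)/6 = 30/6 = 5
te_Task 6 = (2 + 4·6 + 10)/6 = 36/6 = 6

Forward pass:
ES_Task 1 = 0; EF_Task 1 = 3
ES_Task 2 = 0; EF_Task 2 = 8
ES_Task 3 = max(EF_Task 1=3, EF_Task 2=8) = 8; EF_Task 3 = 8+4 = 12
ES_Task 4 = 8; EF_Task 4 = 8+10 = 18
ES_Task 5 = 3; EF_Task 5 = 3+5 = 8
ES_Task 6 = max(EF_Task 1=3, EF_Task 3=12, EF_Task 4=18, EF_Task 5=8) = 18; EF_Task 6 = 18+6 = 24
Expected project duration μ = 24 days. Critical path: Task 2 → Task 4 → Task 6.

Backward pass:
LF_Task 6 = 24; LS_Task 6 = 24−6 = 18
LF_Task 5 = LS_Task 6 = 18; LS_Task 5 = 18−5 = 13
LF_Task 4 = LS_Task 6 = 18; LS_Task 4 = 18−10 = 8
LF_Task 3 = LS_Task 6 = 18; LS_Task 3 = 18−4 = 14
LF_Task 2 = min(LS_Task 3=14, LS_Task 4=8) = 8; LS_Task 2 = 8−8 = 0
LF_Task 1 = min(LS_Task 3=14, LS_Task 5=13, LS_Task 6=18) = 13; LS_Task 1 = 13−3 = 10
Slack_Task 3 = LS_Task 3 − ES_Task 3 = 14 − 8 = 6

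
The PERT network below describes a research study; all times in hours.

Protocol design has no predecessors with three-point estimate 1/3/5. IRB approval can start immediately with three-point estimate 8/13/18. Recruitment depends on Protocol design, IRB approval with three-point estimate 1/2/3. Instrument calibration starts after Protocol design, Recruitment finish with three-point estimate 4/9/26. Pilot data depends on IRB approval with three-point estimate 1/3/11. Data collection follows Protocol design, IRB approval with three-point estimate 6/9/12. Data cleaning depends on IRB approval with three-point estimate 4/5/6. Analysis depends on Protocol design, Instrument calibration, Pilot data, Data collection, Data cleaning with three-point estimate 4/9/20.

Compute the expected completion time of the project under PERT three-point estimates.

te_Protocol design = (1 + 4·3 + 5)/6 = 18/6 = 3
te_IRB approval = (8 + 4·13 + 18)/6 = 78/6 = 13
te_Recruitment = (1 + 4·2 + 3)/6 = 12/6 = 2
te_Instrument calibration = (4 + 4·9 + 26)/6 = 66/6 = 11
te_Pilot data = (1 + 4·3 + 11)/6 = 24/6 = 4
te_Data collection = (6 + 4·9 + 12)/6 = 54/6 = 9
te_Data cleaning = (4 + 4·5 + 6)/6 = 30/6 = 5
te_Analysis = (4 + 4·9 + 20)/6 = 60/6 = 10

Forward pass:
ES_Protocol design = 0; EF_Protocol design = 3
ES_IRB approval = 0; EF_IRB approval = 13
ES_Recruitment = max(EF_Protocol design=3, EF_IRB approval=13) = 13; EF_Recruitment = 13+2 = 15
ES_Instrument calibration = max(EF_Protocol design=3, EF_Recruitment=15) = 15; EF_Instrument calibration = 15+11 = 26
ES_Pilot data = 13; EF_Pilot data = 13+4 = 17
ES_Data collection = max(EF_Protocol design=3, EF_IRB approval=13) = 13; EF_Data collection = 13+9 = 22
ES_Data cleaning = 13; EF_Data cleaning = 13+5 = 18
ES_Analysis = max(EF_Protocol design=3, EF_Instrument calibration=26, EF_Pilot data=17, EF_Data collection=22, EF_Data cleaning=18) = 26; EF_Analysis = 26+10 = 36
Expected project duration μ = 36 hours. Critical path: IRB approval → Recruitment → Instrument calibration → Analysis.

36 hours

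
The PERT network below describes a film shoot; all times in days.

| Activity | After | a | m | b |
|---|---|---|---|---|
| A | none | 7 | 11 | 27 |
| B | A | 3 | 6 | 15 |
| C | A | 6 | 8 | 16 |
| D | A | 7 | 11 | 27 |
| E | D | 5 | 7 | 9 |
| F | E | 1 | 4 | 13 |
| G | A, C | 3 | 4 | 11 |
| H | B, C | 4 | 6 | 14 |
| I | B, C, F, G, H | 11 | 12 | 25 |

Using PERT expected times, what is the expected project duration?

te_A = (7 + 4·11 + 27)/6 = 78/6 = 13
te_B = (3 + 4·6 + 15)/6 = 42/6 = 7
te_C = (6 + 4·8 + 16)/6 = 54/6 = 9
te_D = (7 + 4·11 + 27)/6 = 78/6 = 13
te_E = (5 + 4·7 + 9)/6 = 42/6 = 7
te_F = (1 + 4·4 + 13)/6 = 30/6 = 5
te_G = (3 + 4·4 + 11)/6 = 30/6 = 5
te_H = (4 + 4·6 + 14)/6 = 42/6 = 7
te_I = (11 + 4·12 + 25)/6 = 84/6 = 14

Forward pass:
ES_A = 0; EF_A = 13
ES_B = 13; EF_B = 13+7 = 20
ES_C = 13; EF_C = 13+9 = 22
ES_D = 13; EF_D = 13+13 = 26
ES_E = 26; EF_E = 26+7 = 33
ES_F = 33; EF_F = 33+5 = 38
ES_G = max(EF_A=13, EF_C=22) = 22; EF_G = 22+5 = 27
ES_H = max(EF_B=20, EF_C=22) = 22; EF_H = 22+7 = 29
ES_I = max(EF_B=20, EF_C=22, EF_F=38, EF_G=27, EF_H=29) = 38; EF_I = 38+14 = 52
Expected project duration μ = 52 days. Critical path: A → D → E → F → I.

52 days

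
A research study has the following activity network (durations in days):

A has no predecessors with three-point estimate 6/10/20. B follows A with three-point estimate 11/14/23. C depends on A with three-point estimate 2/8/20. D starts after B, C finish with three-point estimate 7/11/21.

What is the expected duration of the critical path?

te_A = (6 + 4·10 + 20)/6 = 66/6 = 11
te_B = (11 + 4·14 + 23)/6 = 90/6 = 15
te_C = (2 + 4·8 + 20)/6 = 54/6 = 9
te_D = (7 + 4·11 + 21)/6 = 72/6 = 12

Forward pass:
ES_A = 0; EF_A = 11
ES_B = 11; EF_B = 11+15 = 26
ES_C = 11; EF_C = 11+9 = 20
ES_D = max(EF_B=26, EF_C=20) = 26; EF_D = 26+12 = 38
Expected project duration μ = 38 days. Critical path: A → B → D.

38 days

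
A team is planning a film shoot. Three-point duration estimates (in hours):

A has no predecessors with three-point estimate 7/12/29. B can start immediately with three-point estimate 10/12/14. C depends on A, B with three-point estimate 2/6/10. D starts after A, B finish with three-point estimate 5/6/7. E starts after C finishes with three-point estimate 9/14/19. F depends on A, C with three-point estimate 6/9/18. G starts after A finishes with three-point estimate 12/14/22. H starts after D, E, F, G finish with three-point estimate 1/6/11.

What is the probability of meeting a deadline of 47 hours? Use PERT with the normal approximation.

te_A = (7 + 4·12 + 29)/6 = 84/6 = 14; σ²_A = ((29−7)/6)² = 13.444
te_B = (10 + 4·12 + 14)/6 = 72/6 = 12; σ²_B = ((14−10)/6)² = 0.444
te_C = (2 + 4·6 + 10)/6 = 36/6 = 6; σ²_C = ((10−2)/6)² = 1.778
te_D = (5 + 4·6 + 7)/6 = 36/6 = 6; σ²_D = ((7−5)/6)² = 0.111
te_E = (9 + 4·14 + 19)/6 = 84/6 = 14; σ²_E = ((19−9)/6)² = 2.778
te_F = (6 + 4·9 + 18)/6 = 60/6 = 10; σ²_F = ((18−6)/6)² = 4.000
te_G = (12 + 4·14 + 22)/6 = 90/6 = 15; σ²_G = ((22−12)/6)² = 2.778
te_H = (1 + 4·6 + 11)/6 = 36/6 = 6; σ²_H = ((11−1)/6)² = 2.778

Forward pass:
ES_A = 0; EF_A = 14
ES_B = 0; EF_B = 12
ES_C = max(EF_A=14, EF_B=12) = 14; EF_C = 14+6 = 20
ES_D = max(EF_A=14, EF_B=12) = 14; EF_D = 14+6 = 20
ES_E = 20; EF_E = 20+14 = 34
ES_F = max(EF_A=14, EF_C=20) = 20; EF_F = 20+10 = 30
ES_G = 14; EF_G = 14+15 = 29
ES_H = max(EF_D=20, EF_E=34, EF_F=30, EF_G=29) = 34; EF_H = 34+6 = 40
Expected project duration μ = 40 hours. Critical path: A → C → E → H.

Variance along critical path = 13.444 + 1.778 + 2.778 + 2.778 = 20.778; σ = √20.778 = 4.558 hours.
Z = (47 − 40) / 4.558 = 1.536
P(T ≤ 47) = Φ(1.536) ≈ 0.938

0.938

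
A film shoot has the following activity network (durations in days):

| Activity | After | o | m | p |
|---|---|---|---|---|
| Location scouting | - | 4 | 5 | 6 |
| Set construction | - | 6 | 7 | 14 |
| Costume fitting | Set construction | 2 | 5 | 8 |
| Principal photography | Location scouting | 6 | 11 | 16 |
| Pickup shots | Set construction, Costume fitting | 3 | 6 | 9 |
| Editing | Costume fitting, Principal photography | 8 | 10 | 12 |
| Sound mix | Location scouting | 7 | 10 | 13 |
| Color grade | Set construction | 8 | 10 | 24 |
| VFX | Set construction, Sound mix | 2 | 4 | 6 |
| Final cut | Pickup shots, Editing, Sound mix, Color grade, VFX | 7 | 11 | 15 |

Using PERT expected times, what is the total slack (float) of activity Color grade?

te_Location scouting = (4 + 4·5 + 6)/6 = 30/6 = 5
te_Set construction = (6 + 4·7 + 14)/6 = 48/6 = 8
te_Costume fitting = (2 + 4·5 + 8)/6 = 30/6 = 5
te_Principal photography = (6 + 4·11 + 16)/6 = 66/6 = 11
te_Pickup shots = (3 + 4·6 + 9)/6 = 36/6 = 6
te_Editing = (8 + 4·10 + 12)/6 = 60/6 = 10
te_Sound mix = (7 + 4·10 + 13)/6 = 60/6 = 10
te_Color grade = (8 + 4·10 + 24)/6 = 72/6 = 12
te_VFX = (2 + 4·4 + 6)/6 = 24/6 = 4
te_Final cut = (7 + 4·11 + 15)/6 = 66/6 = 11

Forward pass:
ES_Location scouting = 0; EF_Location scouting = 5
ES_Set construction = 0; EF_Set construction = 8
ES_Costume fitting = 8; EF_Costume fitting = 8+5 = 13
ES_Principal photography = 5; EF_Principal photography = 5+11 = 16
ES_Pickup shots = max(EF_Set construction=8, EF_Costume fitting=13) = 13; EF_Pickup shots = 13+6 = 19
ES_Editing = max(EF_Costume fitting=13, EF_Principal photography=16) = 16; EF_Editing = 16+10 = 26
ES_Sound mix = 5; EF_Sound mix = 5+10 = 15
ES_Color grade = 8; EF_Color grade = 8+12 = 20
ES_VFX = max(EF_Set construction=8, EF_Sound mix=15) = 15; EF_VFX = 15+4 = 19
ES_Final cut = max(EF_Pickup shots=19, EF_Editing=26, EF_Sound mix=15, EF_Color grade=20, EF_VFX=19) = 26; EF_Final cut = 26+11 = 37
Expected project duration μ = 37 days. Critical path: Location scouting → Principal photography → Editing → Final cut.

Backward pass:
LF_Final cut = 37; LS_Final cut = 37−11 = 26
LF_VFX = LS_Final cut = 26; LS_VFX = 26−4 = 22
LF_Color grade = LS_Final cut = 26; LS_Color grade = 26−12 = 14
LF_Sound mix = min(LS_VFX=22, LS_Final cut=26) = 22; LS_Sound mix = 22−10 = 12
LF_Editing = LS_Final cut = 26; LS_Editing = 26−10 = 16
LF_Pickup shots = LS_Final cut = 26; LS_Pickup shots = 26−6 = 20
LF_Principal photography = LS_Editing = 16; LS_Principal photography = 16−11 = 5
LF_Costume fitting = min(LS_Pickup shots=20, LS_Editing=16) = 16; LS_Costume fitting = 16−5 = 11
LF_Set construction = min(LS_Costume fitting=11, LS_Pickup shots=20, LS_Color grade=14, LS_VFX=22) = 11; LS_Set construction = 11−8 = 3
LF_Location scouting = min(LS_Principal photography=5, LS_Sound mix=12) = 5; LS_Location scouting = 5−5 = 0
Slack_Color grade = LS_Color grade − ES_Color grade = 14 − 8 = 6

6 days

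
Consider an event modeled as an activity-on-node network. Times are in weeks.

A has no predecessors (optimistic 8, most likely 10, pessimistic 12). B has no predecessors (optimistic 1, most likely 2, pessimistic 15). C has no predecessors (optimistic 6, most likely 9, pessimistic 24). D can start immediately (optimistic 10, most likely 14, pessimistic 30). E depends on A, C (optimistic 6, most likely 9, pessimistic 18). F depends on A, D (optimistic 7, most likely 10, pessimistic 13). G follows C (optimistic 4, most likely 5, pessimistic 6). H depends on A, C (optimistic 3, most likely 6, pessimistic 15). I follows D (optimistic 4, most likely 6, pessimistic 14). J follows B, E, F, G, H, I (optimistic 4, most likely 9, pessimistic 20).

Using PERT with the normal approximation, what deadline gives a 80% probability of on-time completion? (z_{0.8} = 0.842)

39.7 weeks

te_A = (8 + 4·10 + 12)/6 = 60/6 = 10; σ²_A = ((12−8)/6)² = 0.444
te_B = (1 + 4·2 + 15)/6 = 24/6 = 4; σ²_B = ((15−1)/6)² = 5.444
te_C = (6 + 4·9 + 24)/6 = 66/6 = 11; σ²_C = ((24−6)/6)² = 9.000
te_D = (10 + 4·14 + 30)/6 = 96/6 = 16; σ²_D = ((30−10)/6)² = 11.111
te_E = (6 + 4·9 + 18)/6 = 60/6 = 10; σ²_E = ((18−6)/6)² = 4.000
te_F = (7 + 4·10 + 13)/6 = 60/6 = 10; σ²_F = ((13−7)/6)² = 1.000
te_G = (4 + 4·5 + 6)/6 = 30/6 = 5; σ²_G = ((6−4)/6)² = 0.111
te_H = (3 + 4·6 + 15)/6 = 42/6 = 7; σ²_H = ((15−3)/6)² = 4.000
te_I = (4 + 4·6 + 14)/6 = 42/6 = 7; σ²_I = ((14−4)/6)² = 2.778
te_J = (4 + 4·9 + 20)/6 = 60/6 = 10; σ²_J = ((20−4)/6)² = 7.111

Forward pass:
ES_A = 0; EF_A = 10
ES_B = 0; EF_B = 4
ES_C = 0; EF_C = 11
ES_D = 0; EF_D = 16
ES_E = max(EF_A=10, EF_C=11) = 11; EF_E = 11+10 = 21
ES_F = max(EF_A=10, EF_D=16) = 16; EF_F = 16+10 = 26
ES_G = 11; EF_G = 11+5 = 16
ES_H = max(EF_A=10, EF_C=11) = 11; EF_H = 11+7 = 18
ES_I = 16; EF_I = 16+7 = 23
ES_J = max(EF_B=4, EF_E=21, EF_F=26, EF_G=16, EF_H=18, EF_I=23) = 26; EF_J = 26+10 = 36
Expected project duration μ = 36 weeks. Critical path: D → F → J.

Variance along critical path = 11.111 + 1.000 + 7.111 = 19.222; σ = 4.384 weeks.
D = μ + z·σ = 36 + 0.842·4.384 = 39.7 weeks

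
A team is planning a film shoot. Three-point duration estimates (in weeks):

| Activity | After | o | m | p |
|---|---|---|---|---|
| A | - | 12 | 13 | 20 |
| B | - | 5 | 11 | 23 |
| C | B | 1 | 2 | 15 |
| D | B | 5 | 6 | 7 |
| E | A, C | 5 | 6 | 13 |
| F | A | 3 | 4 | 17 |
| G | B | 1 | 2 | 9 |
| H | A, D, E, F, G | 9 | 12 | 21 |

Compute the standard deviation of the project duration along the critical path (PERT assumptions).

te_A = (12 + 4·13 + 20)/6 = 84/6 = 14; σ²_A = ((20−12)/6)² = 1.778
te_B = (5 + 4·11 + 23)/6 = 72/6 = 12; σ²_B = ((23−5)/6)² = 9.000
te_C = (1 + 4·2 + 15)/6 = 24/6 = 4; σ²_C = ((15−1)/6)² = 5.444
te_D = (5 + 4·6 + 7)/6 = 36/6 = 6; σ²_D = ((7−5)/6)² = 0.111
te_E = (5 + 4·6 + 13)/6 = 42/6 = 7; σ²_E = ((13−5)/6)² = 1.778
te_F = (3 + 4·4 + 17)/6 = 36/6 = 6; σ²_F = ((17−3)/6)² = 5.444
te_G = (1 + 4·2 + 9)/6 = 18/6 = 3; σ²_G = ((9−1)/6)² = 1.778
te_H = (9 + 4·12 + 21)/6 = 78/6 = 13; σ²_H = ((21−9)/6)² = 4.000

Forward pass:
ES_A = 0; EF_A = 14
ES_B = 0; EF_B = 12
ES_C = 12; EF_C = 12+4 = 16
ES_D = 12; EF_D = 12+6 = 18
ES_E = max(EF_A=14, EF_C=16) = 16; EF_E = 16+7 = 23
ES_F = 14; EF_F = 14+6 = 20
ES_G = 12; EF_G = 12+3 = 15
ES_H = max(EF_A=14, EF_D=18, EF_E=23, EF_F=20, EF_G=15) = 23; EF_H = 23+13 = 36
Expected project duration μ = 36 weeks. Critical path: B → C → E → H.

Variance along critical path = 9.000 + 5.444 + 1.778 + 4.000 = 20.222
σ = √20.222 = 4.497 weeks

4.50 weeks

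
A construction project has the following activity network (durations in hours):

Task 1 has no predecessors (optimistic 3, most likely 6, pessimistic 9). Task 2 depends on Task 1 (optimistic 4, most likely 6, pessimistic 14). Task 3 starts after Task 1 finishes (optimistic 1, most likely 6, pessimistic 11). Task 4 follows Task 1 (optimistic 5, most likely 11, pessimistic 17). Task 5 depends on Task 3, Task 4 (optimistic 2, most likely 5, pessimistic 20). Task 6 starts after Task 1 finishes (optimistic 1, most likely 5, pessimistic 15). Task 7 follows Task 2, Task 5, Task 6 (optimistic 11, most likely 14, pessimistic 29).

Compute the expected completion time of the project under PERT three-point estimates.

te_Task 1 = (3 + 4·6 + 9)/6 = 36/6 = 6
te_Task 2 = (4 + 4·6 + 14)/6 = 42/6 = 7
te_Task 3 = (1 + 4·6 + 11)/6 = 36/6 = 6
te_Task 4 = (5 + 4·11 + 17)/6 = 66/6 = 11
te_Task 5 = (2 + 4·5 + 20)/6 = 42/6 = 7
te_Task 6 = (1 + 4·5 + 15)/6 = 36/6 = 6
te_Task 7 = (11 + 4·14 + 29)/6 = 96/6 = 16

Forward pass:
ES_Task 1 = 0; EF_Task 1 = 6
ES_Task 2 = 6; EF_Task 2 = 6+7 = 13
ES_Task 3 = 6; EF_Task 3 = 6+6 = 12
ES_Task 4 = 6; EF_Task 4 = 6+11 = 17
ES_Task 5 = max(EF_Task 3=12, EF_Task 4=17) = 17; EF_Task 5 = 17+7 = 24
ES_Task 6 = 6; EF_Task 6 = 6+6 = 12
ES_Task 7 = max(EF_Task 2=13, EF_Task 5=24, EF_Task 6=12) = 24; EF_Task 7 = 24+16 = 40
Expected project duration μ = 40 hours. Critical path: Task 1 → Task 4 → Task 5 → Task 7.

40 hours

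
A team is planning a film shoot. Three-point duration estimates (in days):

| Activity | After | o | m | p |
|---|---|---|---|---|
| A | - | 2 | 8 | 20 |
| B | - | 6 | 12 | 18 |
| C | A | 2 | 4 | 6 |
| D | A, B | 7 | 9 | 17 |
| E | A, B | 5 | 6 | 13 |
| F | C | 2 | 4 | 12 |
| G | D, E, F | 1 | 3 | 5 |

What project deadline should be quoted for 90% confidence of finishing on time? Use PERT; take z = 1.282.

te_A = (2 + 4·8 + 20)/6 = 54/6 = 9; σ²_A = ((20−2)/6)² = 9.000
te_B = (6 + 4·12 + 18)/6 = 72/6 = 12; σ²_B = ((18−6)/6)² = 4.000
te_C = (2 + 4·4 + 6)/6 = 24/6 = 4; σ²_C = ((6−2)/6)² = 0.444
te_D = (7 + 4·9 + 17)/6 = 60/6 = 10; σ²_D = ((17−7)/6)² = 2.778
te_E = (5 + 4·6 + 13)/6 = 42/6 = 7; σ²_E = ((13−5)/6)² = 1.778
te_F = (2 + 4·4 + 12)/6 = 30/6 = 5; σ²_F = ((12−2)/6)² = 2.778
te_G = (1 + 4·3 + 5)/6 = 18/6 = 3; σ²_G = ((5−1)/6)² = 0.444

Forward pass:
ES_A = 0; EF_A = 9
ES_B = 0; EF_B = 12
ES_C = 9; EF_C = 9+4 = 13
ES_D = max(EF_A=9, EF_B=12) = 12; EF_D = 12+10 = 22
ES_E = max(EF_A=9, EF_B=12) = 12; EF_E = 12+7 = 19
ES_F = 13; EF_F = 13+5 = 18
ES_G = max(EF_D=22, EF_E=19, EF_F=18) = 22; EF_G = 22+3 = 25
Expected project duration μ = 25 days. Critical path: B → D → G.

Variance along critical path = 4.000 + 2.778 + 0.444 = 7.222; σ = 2.687 days.
D = μ + z·σ = 25 + 1.282·2.687 = 28.4 days

28.4 days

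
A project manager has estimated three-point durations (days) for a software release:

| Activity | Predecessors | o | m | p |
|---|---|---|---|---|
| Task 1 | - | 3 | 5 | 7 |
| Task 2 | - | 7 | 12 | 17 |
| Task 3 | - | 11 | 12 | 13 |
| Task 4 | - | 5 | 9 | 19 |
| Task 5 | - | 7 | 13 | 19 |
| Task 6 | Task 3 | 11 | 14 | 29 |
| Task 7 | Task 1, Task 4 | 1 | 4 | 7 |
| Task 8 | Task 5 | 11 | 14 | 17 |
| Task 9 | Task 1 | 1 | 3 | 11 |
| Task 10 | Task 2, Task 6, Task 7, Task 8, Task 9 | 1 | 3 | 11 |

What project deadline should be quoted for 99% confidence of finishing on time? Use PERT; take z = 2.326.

te_Task 1 = (3 + 4·5 + 7)/6 = 30/6 = 5; σ²_Task 1 = ((7−3)/6)² = 0.444
te_Task 2 = (7 + 4·12 + 17)/6 = 72/6 = 12; σ²_Task 2 = ((17−7)/6)² = 2.778
te_Task 3 = (11 + 4·12 + 13)/6 = 72/6 = 12; σ²_Task 3 = ((13−11)/6)² = 0.111
te_Task 4 = (5 + 4·9 + 19)/6 = 60/6 = 10; σ²_Task 4 = ((19−5)/6)² = 5.444
te_Task 5 = (7 + 4·13 + 19)/6 = 78/6 = 13; σ²_Task 5 = ((19−7)/6)² = 4.000
te_Task 6 = (11 + 4·14 + 29)/6 = 96/6 = 16; σ²_Task 6 = ((29−11)/6)² = 9.000
te_Task 7 = (1 + 4·4 + 7)/6 = 24/6 = 4; σ²_Task 7 = ((7−1)/6)² = 1.000
te_Task 8 = (11 + 4·14 + 17)/6 = 84/6 = 14; σ²_Task 8 = ((17−11)/6)² = 1.000
te_Task 9 = (1 + 4·3 + 11)/6 = 24/6 = 4; σ²_Task 9 = ((11−1)/6)² = 2.778
te_Task 10 = (1 + 4·3 + 11)/6 = 24/6 = 4; σ²_Task 10 = ((11−1)/6)² = 2.778

Forward pass:
ES_Task 1 = 0; EF_Task 1 = 5
ES_Task 2 = 0; EF_Task 2 = 12
ES_Task 3 = 0; EF_Task 3 = 12
ES_Task 4 = 0; EF_Task 4 = 10
ES_Task 5 = 0; EF_Task 5 = 13
ES_Task 6 = 12; EF_Task 6 = 12+16 = 28
ES_Task 7 = max(EF_Task 1=5, EF_Task 4=10) = 10; EF_Task 7 = 10+4 = 14
ES_Task 8 = 13; EF_Task 8 = 13+14 = 27
ES_Task 9 = 5; EF_Task 9 = 5+4 = 9
ES_Task 10 = max(EF_Task 2=12, EF_Task 6=28, EF_Task 7=14, EF_Task 8=27, EF_Task 9=9) = 28; EF_Task 10 = 28+4 = 32
Expected project duration μ = 32 days. Critical path: Task 3 → Task 6 → Task 10.

Variance along critical path = 0.111 + 9.000 + 2.778 = 11.889; σ = 3.448 days.
D = μ + z·σ = 32 + 2.326·3.448 = 40.0 days

40.0 days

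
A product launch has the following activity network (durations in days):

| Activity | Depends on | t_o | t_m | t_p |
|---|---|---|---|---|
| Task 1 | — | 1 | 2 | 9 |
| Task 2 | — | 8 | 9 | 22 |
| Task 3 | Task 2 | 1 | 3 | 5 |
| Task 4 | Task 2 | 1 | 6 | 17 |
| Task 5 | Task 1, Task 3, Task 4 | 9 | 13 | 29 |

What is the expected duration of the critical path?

te_Task 1 = (1 + 4·2 + 9)/6 = 18/6 = 3
te_Task 2 = (8 + 4·9 + 22)/6 = 66/6 = 11
te_Task 3 = (1 + 4·3 + 5)/6 = 18/6 = 3
te_Task 4 = (1 + 4·6 + 17)/6 = 42/6 = 7
te_Task 5 = (9 + 4·13 + 29)/6 = 90/6 = 15

Forward pass:
ES_Task 1 = 0; EF_Task 1 = 3
ES_Task 2 = 0; EF_Task 2 = 11
ES_Task 3 = 11; EF_Task 3 = 11+3 = 14
ES_Task 4 = 11; EF_Task 4 = 11+7 = 18
ES_Task 5 = max(EF_Task 1=3, EF_Task 3=14, EF_Task 4=18) = 18; EF_Task 5 = 18+15 = 33
Expected project duration μ = 33 days. Critical path: Task 2 → Task 4 → Task 5.

33 days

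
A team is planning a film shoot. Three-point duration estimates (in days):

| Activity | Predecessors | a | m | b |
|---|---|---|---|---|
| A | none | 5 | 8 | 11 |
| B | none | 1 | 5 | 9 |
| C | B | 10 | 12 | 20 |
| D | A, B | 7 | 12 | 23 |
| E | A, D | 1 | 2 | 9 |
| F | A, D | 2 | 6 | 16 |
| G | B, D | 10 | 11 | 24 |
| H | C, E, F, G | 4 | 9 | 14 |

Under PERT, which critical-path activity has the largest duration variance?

D

te_A = (5 + 4·8 + 11)/6 = 48/6 = 8; σ²_A = ((11−5)/6)² = 1.000
te_B = (1 + 4·5 + 9)/6 = 30/6 = 5; σ²_B = ((9−1)/6)² = 1.778
te_C = (10 + 4·12 + 20)/6 = 78/6 = 13; σ²_C = ((20−10)/6)² = 2.778
te_D = (7 + 4·12 + 23)/6 = 78/6 = 13; σ²_D = ((23−7)/6)² = 7.111
te_E = (1 + 4·2 + 9)/6 = 18/6 = 3; σ²_E = ((9−1)/6)² = 1.778
te_F = (2 + 4·6 + 16)/6 = 42/6 = 7; σ²_F = ((16−2)/6)² = 5.444
te_G = (10 + 4·11 + 24)/6 = 78/6 = 13; σ²_G = ((24−10)/6)² = 5.444
te_H = (4 + 4·9 + 14)/6 = 54/6 = 9; σ²_H = ((14−4)/6)² = 2.778

Forward pass:
ES_A = 0; EF_A = 8
ES_B = 0; EF_B = 5
ES_C = 5; EF_C = 5+13 = 18
ES_D = max(EF_A=8, EF_B=5) = 8; EF_D = 8+13 = 21
ES_E = max(EF_A=8, EF_D=21) = 21; EF_E = 21+3 = 24
ES_F = max(EF_A=8, EF_D=21) = 21; EF_F = 21+7 = 28
ES_G = max(EF_B=5, EF_D=21) = 21; EF_G = 21+13 = 34
ES_H = max(EF_C=18, EF_E=24, EF_F=28, EF_G=34) = 34; EF_H = 34+9 = 43
Expected project duration μ = 43 days. Critical path: A → D → G → H.

Variances on critical path: σ²_A=1.000, σ²_D=7.111, σ²_G=5.444, σ²_H=2.778.
Largest is σ²_D = 7.111.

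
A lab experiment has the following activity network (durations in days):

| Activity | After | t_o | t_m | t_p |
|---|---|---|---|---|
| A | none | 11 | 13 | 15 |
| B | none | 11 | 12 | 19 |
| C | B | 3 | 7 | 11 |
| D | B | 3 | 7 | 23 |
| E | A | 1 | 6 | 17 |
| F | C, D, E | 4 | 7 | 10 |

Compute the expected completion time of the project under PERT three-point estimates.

29 days

te_A = (11 + 4·13 + 15)/6 = 78/6 = 13
te_B = (11 + 4·12 + 19)/6 = 78/6 = 13
te_C = (3 + 4·7 + 11)/6 = 42/6 = 7
te_D = (3 + 4·7 + 23)/6 = 54/6 = 9
te_E = (1 + 4·6 + 17)/6 = 42/6 = 7
te_F = (4 + 4·7 + 10)/6 = 42/6 = 7

Forward pass:
ES_A = 0; EF_A = 13
ES_B = 0; EF_B = 13
ES_C = 13; EF_C = 13+7 = 20
ES_D = 13; EF_D = 13+9 = 22
ES_E = 13; EF_E = 13+7 = 20
ES_F = max(EF_C=20, EF_D=22, EF_E=20) = 22; EF_F = 22+7 = 29
Expected project duration μ = 29 days. Critical path: B → D → F.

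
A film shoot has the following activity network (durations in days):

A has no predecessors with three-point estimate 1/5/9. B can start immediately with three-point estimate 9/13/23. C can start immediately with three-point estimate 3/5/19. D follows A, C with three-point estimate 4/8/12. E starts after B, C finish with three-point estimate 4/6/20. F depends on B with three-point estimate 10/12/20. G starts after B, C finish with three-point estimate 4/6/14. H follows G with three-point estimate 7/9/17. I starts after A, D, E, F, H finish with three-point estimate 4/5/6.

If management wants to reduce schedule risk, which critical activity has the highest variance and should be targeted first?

te_A = (1 + 4·5 + 9)/6 = 30/6 = 5; σ²_A = ((9−1)/6)² = 1.778
te_B = (9 + 4·13 + 23)/6 = 84/6 = 14; σ²_B = ((23−9)/6)² = 5.444
te_C = (3 + 4·5 + 19)/6 = 42/6 = 7; σ²_C = ((19−3)/6)² = 7.111
te_D = (4 + 4·8 + 12)/6 = 48/6 = 8; σ²_D = ((12−4)/6)² = 1.778
te_E = (4 + 4·6 + 20)/6 = 48/6 = 8; σ²_E = ((20−4)/6)² = 7.111
te_F = (10 + 4·12 + 20)/6 = 78/6 = 13; σ²_F = ((20−10)/6)² = 2.778
te_G = (4 + 4·6 + 14)/6 = 42/6 = 7; σ²_G = ((14−4)/6)² = 2.778
te_H = (7 + 4·9 + 17)/6 = 60/6 = 10; σ²_H = ((17−7)/6)² = 2.778
te_I = (4 + 4·5 + 6)/6 = 30/6 = 5; σ²_I = ((6−4)/6)² = 0.111

Forward pass:
ES_A = 0; EF_A = 5
ES_B = 0; EF_B = 14
ES_C = 0; EF_C = 7
ES_D = max(EF_A=5, EF_C=7) = 7; EF_D = 7+8 = 15
ES_E = max(EF_B=14, EF_C=7) = 14; EF_E = 14+8 = 22
ES_F = 14; EF_F = 14+13 = 27
ES_G = max(EF_B=14, EF_C=7) = 14; EF_G = 14+7 = 21
ES_H = 21; EF_H = 21+10 = 31
ES_I = max(EF_A=5, EF_D=15, EF_E=22, EF_F=27, EF_H=31) = 31; EF_I = 31+5 = 36
Expected project duration μ = 36 days. Critical path: B → G → H → I.

Variances on critical path: σ²_B=5.444, σ²_G=2.778, σ²_H=2.778, σ²_I=0.111.
Largest is σ²_B = 5.444.

B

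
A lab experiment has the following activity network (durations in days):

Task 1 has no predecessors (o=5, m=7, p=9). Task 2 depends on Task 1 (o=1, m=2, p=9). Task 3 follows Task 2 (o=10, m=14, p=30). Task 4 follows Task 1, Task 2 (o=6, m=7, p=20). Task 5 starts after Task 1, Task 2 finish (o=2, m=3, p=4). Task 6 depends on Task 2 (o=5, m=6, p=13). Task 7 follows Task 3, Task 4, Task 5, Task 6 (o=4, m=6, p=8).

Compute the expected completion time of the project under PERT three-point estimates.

te_Task 1 = (5 + 4·7 + 9)/6 = 42/6 = 7
te_Task 2 = (1 + 4·2 + 9)/6 = 18/6 = 3
te_Task 3 = (10 + 4·14 + 30)/6 = 96/6 = 16
te_Task 4 = (6 + 4·7 + 20)/6 = 54/6 = 9
te_Task 5 = (2 + 4·3 + 4)/6 = 18/6 = 3
te_Task 6 = (5 + 4·6 + 13)/6 = 42/6 = 7
te_Task 7 = (4 + 4·6 + 8)/6 = 36/6 = 6

Forward pass:
ES_Task 1 = 0; EF_Task 1 = 7
ES_Task 2 = 7; EF_Task 2 = 7+3 = 10
ES_Task 3 = 10; EF_Task 3 = 10+16 = 26
ES_Task 4 = max(EF_Task 1=7, EF_Task 2=10) = 10; EF_Task 4 = 10+9 = 19
ES_Task 5 = max(EF_Task 1=7, EF_Task 2=10) = 10; EF_Task 5 = 10+3 = 13
ES_Task 6 = 10; EF_Task 6 = 10+7 = 17
ES_Task 7 = max(EF_Task 3=26, EF_Task 4=19, EF_Task 5=13, EF_Task 6=17) = 26; EF_Task 7 = 26+6 = 32
Expected project duration μ = 32 days. Critical path: Task 1 → Task 2 → Task 3 → Task 7.

32 days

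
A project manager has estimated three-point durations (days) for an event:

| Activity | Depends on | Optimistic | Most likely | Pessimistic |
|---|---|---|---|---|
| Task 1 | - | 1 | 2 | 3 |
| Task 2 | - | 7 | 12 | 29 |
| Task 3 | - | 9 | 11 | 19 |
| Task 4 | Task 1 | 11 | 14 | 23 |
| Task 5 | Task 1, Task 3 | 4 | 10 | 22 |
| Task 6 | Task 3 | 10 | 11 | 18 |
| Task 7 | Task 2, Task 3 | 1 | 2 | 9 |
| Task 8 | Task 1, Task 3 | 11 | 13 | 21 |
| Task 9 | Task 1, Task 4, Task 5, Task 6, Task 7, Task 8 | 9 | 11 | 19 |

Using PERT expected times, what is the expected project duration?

38 days

te_Task 1 = (1 + 4·2 + 3)/6 = 12/6 = 2
te_Task 2 = (7 + 4·12 + 29)/6 = 84/6 = 14
te_Task 3 = (9 + 4·11 + 19)/6 = 72/6 = 12
te_Task 4 = (11 + 4·14 + 23)/6 = 90/6 = 15
te_Task 5 = (4 + 4·10 + 22)/6 = 66/6 = 11
te_Task 6 = (10 + 4·11 + 18)/6 = 72/6 = 12
te_Task 7 = (1 + 4·2 + 9)/6 = 18/6 = 3
te_Task 8 = (11 + 4·13 + 21)/6 = 84/6 = 14
te_Task 9 = (9 + 4·11 + 19)/6 = 72/6 = 12

Forward pass:
ES_Task 1 = 0; EF_Task 1 = 2
ES_Task 2 = 0; EF_Task 2 = 14
ES_Task 3 = 0; EF_Task 3 = 12
ES_Task 4 = 2; EF_Task 4 = 2+15 = 17
ES_Task 5 = max(EF_Task 1=2, EF_Task 3=12) = 12; EF_Task 5 = 12+11 = 23
ES_Task 6 = 12; EF_Task 6 = 12+12 = 24
ES_Task 7 = max(EF_Task 2=14, EF_Task 3=12) = 14; EF_Task 7 = 14+3 = 17
ES_Task 8 = max(EF_Task 1=2, EF_Task 3=12) = 12; EF_Task 8 = 12+14 = 26
ES_Task 9 = max(EF_Task 1=2, EF_Task 4=17, EF_Task 5=23, EF_Task 6=24, EF_Task 7=17, EF_Task 8=26) = 26; EF_Task 9 = 26+12 = 38
Expected project duration μ = 38 days. Critical path: Task 3 → Task 8 → Task 9.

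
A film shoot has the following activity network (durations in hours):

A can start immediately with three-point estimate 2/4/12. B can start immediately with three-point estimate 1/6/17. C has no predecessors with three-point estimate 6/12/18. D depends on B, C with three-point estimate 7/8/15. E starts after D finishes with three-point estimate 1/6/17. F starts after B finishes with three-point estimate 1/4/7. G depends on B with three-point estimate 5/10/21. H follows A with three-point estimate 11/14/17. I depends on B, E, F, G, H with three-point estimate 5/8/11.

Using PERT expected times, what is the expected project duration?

te_A = (2 + 4·4 + 12)/6 = 30/6 = 5
te_B = (1 + 4·6 + 17)/6 = 42/6 = 7
te_C = (6 + 4·12 + 18)/6 = 72/6 = 12
te_D = (7 + 4·8 + 15)/6 = 54/6 = 9
te_E = (1 + 4·6 + 17)/6 = 42/6 = 7
te_F = (1 + 4·4 + 7)/6 = 24/6 = 4
te_G = (5 + 4·10 + 21)/6 = 66/6 = 11
te_H = (11 + 4·14 + 17)/6 = 84/6 = 14
te_I = (5 + 4·8 + 11)/6 = 48/6 = 8

Forward pass:
ES_A = 0; EF_A = 5
ES_B = 0; EF_B = 7
ES_C = 0; EF_C = 12
ES_D = max(EF_B=7, EF_C=12) = 12; EF_D = 12+9 = 21
ES_E = 21; EF_E = 21+7 = 28
ES_F = 7; EF_F = 7+4 = 11
ES_G = 7; EF_G = 7+11 = 18
ES_H = 5; EF_H = 5+14 = 19
ES_I = max(EF_B=7, EF_E=28, EF_F=11, EF_G=18, EF_H=19) = 28; EF_I = 28+8 = 36
Expected project duration μ = 36 hours. Critical path: C → D → E → I.

36 hours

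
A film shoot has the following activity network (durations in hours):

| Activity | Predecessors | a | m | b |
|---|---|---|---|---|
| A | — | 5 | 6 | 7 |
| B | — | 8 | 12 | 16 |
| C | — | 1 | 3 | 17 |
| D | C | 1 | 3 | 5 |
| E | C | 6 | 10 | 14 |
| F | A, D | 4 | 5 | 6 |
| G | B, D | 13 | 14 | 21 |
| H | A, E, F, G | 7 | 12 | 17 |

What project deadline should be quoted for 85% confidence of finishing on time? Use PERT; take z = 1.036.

te_A = (5 + 4·6 + 7)/6 = 36/6 = 6; σ²_A = ((7−5)/6)² = 0.111
te_B = (8 + 4·12 + 16)/6 = 72/6 = 12; σ²_B = ((16−8)/6)² = 1.778
te_C = (1 + 4·3 + 17)/6 = 30/6 = 5; σ²_C = ((17−1)/6)² = 7.111
te_D = (1 + 4·3 + 5)/6 = 18/6 = 3; σ²_D = ((5−1)/6)² = 0.444
te_E = (6 + 4·10 + 14)/6 = 60/6 = 10; σ²_E = ((14−6)/6)² = 1.778
te_F = (4 + 4·5 + 6)/6 = 30/6 = 5; σ²_F = ((6−4)/6)² = 0.111
te_G = (13 + 4·14 + 21)/6 = 90/6 = 15; σ²_G = ((21−13)/6)² = 1.778
te_H = (7 + 4·12 + 17)/6 = 72/6 = 12; σ²_H = ((17−7)/6)² = 2.778

Forward pass:
ES_A = 0; EF_A = 6
ES_B = 0; EF_B = 12
ES_C = 0; EF_C = 5
ES_D = 5; EF_D = 5+3 = 8
ES_E = 5; EF_E = 5+10 = 15
ES_F = max(EF_A=6, EF_D=8) = 8; EF_F = 8+5 = 13
ES_G = max(EF_B=12, EF_D=8) = 12; EF_G = 12+15 = 27
ES_H = max(EF_A=6, EF_E=15, EF_F=13, EF_G=27) = 27; EF_H = 27+12 = 39
Expected project duration μ = 39 hours. Critical path: B → G → H.

Variance along critical path = 1.778 + 1.778 + 2.778 = 6.333; σ = 2.517 hours.
D = μ + z·σ = 39 + 1.036·2.517 = 41.6 hours

41.6 hours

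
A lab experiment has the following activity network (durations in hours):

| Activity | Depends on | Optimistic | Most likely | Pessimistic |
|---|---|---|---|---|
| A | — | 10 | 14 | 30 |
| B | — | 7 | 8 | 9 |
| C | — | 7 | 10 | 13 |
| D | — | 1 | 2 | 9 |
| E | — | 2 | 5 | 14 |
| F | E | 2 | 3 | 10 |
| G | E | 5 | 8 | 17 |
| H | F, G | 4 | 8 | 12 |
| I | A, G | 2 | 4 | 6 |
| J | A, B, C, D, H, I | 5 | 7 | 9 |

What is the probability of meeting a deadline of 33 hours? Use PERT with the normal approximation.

0.826

te_A = (10 + 4·14 + 30)/6 = 96/6 = 16; σ²_A = ((30−10)/6)² = 11.111
te_B = (7 + 4·8 + 9)/6 = 48/6 = 8; σ²_B = ((9−7)/6)² = 0.111
te_C = (7 + 4·10 + 13)/6 = 60/6 = 10; σ²_C = ((13−7)/6)² = 1.000
te_D = (1 + 4·2 + 9)/6 = 18/6 = 3; σ²_D = ((9−1)/6)² = 1.778
te_E = (2 + 4·5 + 14)/6 = 36/6 = 6; σ²_E = ((14−2)/6)² = 4.000
te_F = (2 + 4·3 + 10)/6 = 24/6 = 4; σ²_F = ((10−2)/6)² = 1.778
te_G = (5 + 4·8 + 17)/6 = 54/6 = 9; σ²_G = ((17−5)/6)² = 4.000
te_H = (4 + 4·8 + 12)/6 = 48/6 = 8; σ²_H = ((12−4)/6)² = 1.778
te_I = (2 + 4·4 + 6)/6 = 24/6 = 4; σ²_I = ((6−2)/6)² = 0.444
te_J = (5 + 4·7 + 9)/6 = 42/6 = 7; σ²_J = ((9−5)/6)² = 0.444

Forward pass:
ES_A = 0; EF_A = 16
ES_B = 0; EF_B = 8
ES_C = 0; EF_C = 10
ES_D = 0; EF_D = 3
ES_E = 0; EF_E = 6
ES_F = 6; EF_F = 6+4 = 10
ES_G = 6; EF_G = 6+9 = 15
ES_H = max(EF_F=10, EF_G=15) = 15; EF_H = 15+8 = 23
ES_I = max(EF_A=16, EF_G=15) = 16; EF_I = 16+4 = 20
ES_J = max(EF_A=16, EF_B=8, EF_C=10, EF_D=3, EF_H=23, EF_I=20) = 23; EF_J = 23+7 = 30
Expected project duration μ = 30 hours. Critical path: E → G → H → J.

Variance along critical path = 4.000 + 4.000 + 1.778 + 0.444 = 10.222; σ = √10.222 = 3.197 hours.
Z = (33 − 30) / 3.197 = 0.938
P(T ≤ 33) = Φ(0.938) ≈ 0.826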